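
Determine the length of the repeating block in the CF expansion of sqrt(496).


Run the CF algorithm for sqrt(496).
a_0 = floor(sqrt(496)) = 22; set m_0=0, q_0=1.
Recurrence: m' = q*a - m,  q' = (d - m'^2)/q,  a' = floor((a_0 + m')/q').
  step 1: m=22, q=12, a=3
  step 2: m=14, q=25, a=1
  step 3: m=11, q=15, a=2
  step 4: m=19, q=9, a=4
  step 5: m=17, q=23, a=1
  step 6: m=6, q=20, a=1
  step 7: m=14, q=15, a=2
  step 8: m=16, q=16, a=2
  step 9: m=16, q=15, a=2
  step 10: m=14, q=20, a=1
  step 11: m=6, q=23, a=1
  step 12: m=17, q=9, a=4
  step 13: m=19, q=15, a=2
  step 14: m=11, q=25, a=1
  step 15: m=14, q=12, a=3
  step 16: m=22, q=1, a=44
a_16 = 2*a_0 = 44, so the period closes here.
sqrt(496) = [22; 3, 1, 2, 4, 1, 1, 2, 2, 2, 1, 1, 4, 2, 1, 3, 44]
Period length = 16

16


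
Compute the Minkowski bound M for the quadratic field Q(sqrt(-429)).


d = -429, d mod 4 = 3, so disc(K) = 4d = -1716; |disc(K)| = 1716
Imaginary quadratic field, so n = 2, s = r2 = 1, r1 = 0
M = (n!/n^n) * (4/pi)^s * sqrt(|disc(K)|) = (2!/2^2) * (4/pi)^1 * sqrt(1716)
= 0.5 * 1.273240 * 41.424630
= 26.3717

26.3717


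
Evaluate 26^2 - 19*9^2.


x^2 - d*y^2
= 26^2 - 19*9^2
= 676 - 1539
= -863

-863


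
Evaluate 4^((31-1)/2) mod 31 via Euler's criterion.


p = 31 is prime and the exponent is (p-1)/2 = 15, so by Euler's criterion 4^15 = (4/31) = +1 or -1 mod 31.
Compute by square-and-multiply:
  15 = 8 + 4 + 2 + 1 (binary 1111)
  Repeated squaring mod 31: 4^1 = 4, 4^2 = 16, 4^4 = 8, 4^8 = 2
  4^15 = 4^8 * 4^4 * 4^2 * 4^1 = 2 * 8 * 16 * 4 mod 31
    2 * 8 = 16 = 16 mod 31
    16 * 16 = 256 = 8 mod 31
    8 * 4 = 32 = 1 mod 31
  4^15 = 1 mod 31
Result 1: 4 is a quadratic residue mod 31.
4^15 mod 31 = 1

1


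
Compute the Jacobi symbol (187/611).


Compute (187/611) via quadratic reciprocity:
  reciprocity: (187/611) -> -(611/187)
  reduce: (50/187)
  pull out 2: (2/187) = -1  (since 187 mod 8 = 3)
  reciprocity: (25/187) -> +(187/25)
  reduce: (12/25)
  pull out 2: (2/25) = +1  (since 25 mod 8 = 1)
  pull out 2: (2/25) = +1  (since 25 mod 8 = 1)
  reciprocity: (3/25) -> +(25/3)
  reduce: (1/3)
  (1/3) = 1
Product of signs = 1

1


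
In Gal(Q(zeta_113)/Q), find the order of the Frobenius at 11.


The Frobenius at p in Gal(Q(zeta_n)/Q) = (Z/nZ)* is the class of p, so its order is ord_113(11), the smallest k >= 1 with 11^k = 1 mod 113.
n = 113 = 113, phi(113) = 112; the order divides phi(n).
Divisors of 112: 1, 2, 4, 7, 8, 14, 16, 28, 56, 112
Repeated squaring mod 113: 11^1 = 11, 11^2 = 8, 11^4 = 64, 11^8 = 28, 11^16 = 106, 11^32 = 49, 11^64 = 28
Test divisors in increasing order:
  k=1: 11^1 = 11 mod 113
  k=2: 11^2 = 8 mod 113
  k=4: 11^4 = 64 mod 113
  k=7: 11^7 = 64 * 8 * 11 = 95 mod 113
  k=8: 11^8 = 28 mod 113
  k=14: 11^14 = 28 * 64 * 8 = 98 mod 113
  k=16: 11^16 = 106 mod 113
  k=28: 11^28 = 106 * 28 * 64 = 112 mod 113
  k=56: 11^56 = 49 * 106 * 28 = 1 mod 113  <- first divisor giving 1
Order = 56

56


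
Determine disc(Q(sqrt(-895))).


For K = Q(sqrt(d)) with d squarefree: disc(K) = d if d = 1 mod 4, and disc(K) = 4d if d = 2 or 3 mod 4.
Here d = -895, and d mod 4 = 1.
d = 1 mod 4 (O_K = Z[(1+sqrt(d))/2]), so disc(K) = d = -895

-895


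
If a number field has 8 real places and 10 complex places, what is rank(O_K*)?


By Dirichlet's unit theorem:
rank = r1 + r2 - 1
= 8 + 10 - 1
= 17

17


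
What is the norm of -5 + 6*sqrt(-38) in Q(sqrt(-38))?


N(a + b*sqrt(d)) = a^2 - d*b^2
= (-5)^2 - (-38)*(6)^2
= 25 + 1368
= 1393

1393


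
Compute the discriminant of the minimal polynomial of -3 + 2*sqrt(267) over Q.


The element -3 + 2*sqrt(267) has minimal polynomial:
x^2 + 6*x - 1059
Discriminant = (6)^2 - 4*(-1059)
= 36 + 4236
= 4272

4272


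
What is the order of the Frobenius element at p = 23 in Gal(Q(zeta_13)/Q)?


The Frobenius at p in Gal(Q(zeta_n)/Q) = (Z/nZ)* is the class of p, so its order is ord_13(23), the smallest k >= 1 with 23^k = 1 mod 13.
n = 13 = 13, phi(13) = 12; the order divides phi(n).
Divisors of 12: 1, 2, 3, 4, 6, 12
Repeated squaring mod 13: 23^1 = 10, 23^2 = 9, 23^4 = 3, 23^8 = 9
Test divisors in increasing order:
  k=1: 23^1 = 10 mod 13
  k=2: 23^2 = 9 mod 13
  k=3: 23^3 = 9 * 10 = 12 mod 13
  k=4: 23^4 = 3 mod 13
  k=6: 23^6 = 3 * 9 = 1 mod 13  <- first divisor giving 1
Order = 6

6


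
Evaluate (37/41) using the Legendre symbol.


p = 41 is prime, so compute (37/41) with the reciprocity algorithm (Jacobi-symbol steps: pull out 2s via (2/n), flip via reciprocity, reduce):
  reciprocity: (37/41) -> +(41/37)
  reduce: (4/37)
  pull out 2: (2/37) = -1  (since 37 mod 8 = 5)
  pull out 2: (2/37) = -1  (since 37 mod 8 = 5)
  (1/37) = 1
Product of signs = 1
(37/41) = 1

1


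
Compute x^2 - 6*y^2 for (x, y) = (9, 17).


x^2 - d*y^2
= 9^2 - 6*17^2
= 81 - 1734
= -1653

-1653


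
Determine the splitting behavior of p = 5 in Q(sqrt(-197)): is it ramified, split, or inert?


K = Q(sqrt(-197)). Since d mod 4 = 3, disc(K) = -788.
Check p | disc: -788 mod 5 = 2.
p does not divide disc. Compute Legendre symbol (d/p):
3^((5-1)/2) mod 5 = -1
(d/p) = -1, so p is inert: (p) stays prime with e=1, f=2, g=1.
Therefore p is inert.

inert


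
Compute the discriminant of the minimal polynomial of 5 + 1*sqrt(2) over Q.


The element 5 + 1*sqrt(2) has minimal polynomial:
x^2 - 10*x + 23
Discriminant = (-10)^2 - 4*(23)
= 100 - 92
= 8

8


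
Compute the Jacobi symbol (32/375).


Compute (32/375) via quadratic reciprocity:
  pull out 2: (2/375) = +1  (since 375 mod 8 = 7)
  pull out 2: (2/375) = +1  (since 375 mod 8 = 7)
  pull out 2: (2/375) = +1  (since 375 mod 8 = 7)
  pull out 2: (2/375) = +1  (since 375 mod 8 = 7)
  pull out 2: (2/375) = +1  (since 375 mod 8 = 7)
  (1/375) = 1
Product of signs = 1

1


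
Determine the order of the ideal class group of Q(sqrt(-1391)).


K = Q(sqrt(-1391)). d mod 4 = 1, so D = disc(K) = d = -1391
h(K) equals the number of primitive reduced positive-definite forms (a, b, c) = a*x^2 + b*x*y + c*y^2 with b^2 - 4ac = D,
where reduced means |b| <= a <= c, with b >= 0 whenever |b| = a or a = c, and primitive means gcd(a, b, c) = 1.
Reduced forces 3a^2 <= |D| = 1391, so 1 <= a <= 21; b must have the parity of D, and c = (b^2 - D)/(4a) must be an integer >= a.
Enumerate a = 1..21, b in [-a, a]:
  a=1: (1, 1, 348)  [1]
  a=2: (2, -1, 174), (2, 1, 174)  [2]
  a=3: (3, -1, 116), (3, 1, 116)  [2]
  a=4: (4, -1, 87), (4, 1, 87)  [2]
  a=5: (5, -3, 70), (5, 3, 70)  [2]
  a=6: (6, -5, 59), (6, -1, 58), (6, 1, 58), (6, 5, 59)  [4]
  a=7: (7, -3, 50), (7, 3, 50)  [2]
  a=8: (8, -7, 45), (8, 7, 45)  [2]
  a=9: (9, -7, 40), (9, 7, 40)  [2]
  a=10: (10, -7, 36), (10, -3, 35), (10, 3, 35), (10, 7, 36)  [4]
  a=11: none
  a=12: (12, -7, 30), (12, -1, 29), (12, 1, 29), (12, 7, 30)  [4]
  a=13: (13, 13, 30)  [1]
  a=14: (14, -11, 27), (14, -3, 25), (14, 3, 25), (14, 11, 27)  [4]
  a=15: (15, -13, 26), (15, -7, 24), (15, 7, 24), (15, 13, 26)  [4]
  a=16: (16, -9, 23), (16, 9, 23)  [2]
  a=17: none
  a=18: (18, -11, 21), (18, -7, 20), (18, 7, 20), (18, 11, 21)  [4]
  a=19: none
  a=20: (20, -17, 21), (20, 17, 21)  [2]
  a=21: none
Total reduced forms: 1 + 2 + 2 + 2 + 2 + 4 + 2 + 2 + 2 + 4 + 4 + 1 + 4 + 4 + 2 + 4 + 2 = 44
h = 44

44


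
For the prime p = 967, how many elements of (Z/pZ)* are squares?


For prime p, the number of non-zero quadratic residues is (p-1)/2.
= (967-1)/2
= 483

483


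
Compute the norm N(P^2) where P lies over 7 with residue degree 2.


N(P^a) = p^(a*f)
= 7^(2*2)
= 7^4
= 2401

2401


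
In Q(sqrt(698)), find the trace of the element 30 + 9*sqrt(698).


Tr(a + b*sqrt(d)) = (a + b*sqrt(d)) + (a - b*sqrt(d)) = 2a
= 2 * (30)
= 60

60


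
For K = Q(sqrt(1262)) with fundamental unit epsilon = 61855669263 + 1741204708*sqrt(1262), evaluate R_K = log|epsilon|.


epsilon = 61855669263 + 1741204708*sqrt(1262)
= 1.2371e+11
R = ln(1.2371e+11)
= 25.5412

25.5412


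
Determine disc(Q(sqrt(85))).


For K = Q(sqrt(d)) with d squarefree: disc(K) = d if d = 1 mod 4, and disc(K) = 4d if d = 2 or 3 mod 4.
Here d = 85, and d mod 4 = 1.
d = 1 mod 4 (O_K = Z[(1+sqrt(d))/2]), so disc(K) = d = 85

85


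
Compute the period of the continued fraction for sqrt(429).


Run the CF algorithm for sqrt(429).
a_0 = floor(sqrt(429)) = 20; set m_0=0, q_0=1.
Recurrence: m' = q*a - m,  q' = (d - m'^2)/q,  a' = floor((a_0 + m')/q').
  step 1: m=20, q=29, a=1
  step 2: m=9, q=12, a=2
  step 3: m=15, q=17, a=2
  step 4: m=19, q=4, a=9
  step 5: m=17, q=35, a=1
  step 6: m=18, q=3, a=12
  step 7: m=18, q=35, a=1
  step 8: m=17, q=4, a=9
  step 9: m=19, q=17, a=2
  step 10: m=15, q=12, a=2
  step 11: m=9, q=29, a=1
  step 12: m=20, q=1, a=40
a_12 = 2*a_0 = 40, so the period closes here.
sqrt(429) = [20; 1, 2, 2, 9, 1, 12, 1, 9, 2, 2, 1, 40]
Period length = 12

12


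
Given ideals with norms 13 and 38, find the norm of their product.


N(IJ) = N(I) * N(J)
= 13 * 38
= 494

494


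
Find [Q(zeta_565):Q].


The degree equals Euler's totient phi(565).
565 = 5 * 113
phi(565) = 448

448


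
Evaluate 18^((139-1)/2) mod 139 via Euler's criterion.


p = 139 is prime and the exponent is (p-1)/2 = 69, so by Euler's criterion 18^69 = (18/139) = +1 or -1 mod 139.
Compute by square-and-multiply:
  69 = 64 + 4 + 1 (binary 1000101)
  Repeated squaring mod 139: 18^1 = 18, 18^2 = 46, 18^4 = 31, 18^8 = 127, 18^16 = 5, 18^32 = 25, 18^64 = 69
  18^69 = 18^64 * 18^4 * 18^1 = 69 * 31 * 18 mod 139
    69 * 31 = 2139 = 54 mod 139
    54 * 18 = 972 = 138 mod 139
  18^69 = 138 mod 139
Result 138 = p - 1 = -1 mod 139: 18 is a quadratic non-residue mod 139. As a residue in [0, p-1] the value is 138.
18^69 mod 139 = 138

138


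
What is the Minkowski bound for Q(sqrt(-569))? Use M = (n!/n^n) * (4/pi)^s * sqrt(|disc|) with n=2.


d = -569, d mod 4 = 3, so disc(K) = 4d = -2276; |disc(K)| = 2276
Imaginary quadratic field, so n = 2, s = r2 = 1, r1 = 0
M = (n!/n^n) * (4/pi)^s * sqrt(|disc(K)|) = (2!/2^2) * (4/pi)^1 * sqrt(2276)
= 0.5 * 1.273240 * 47.707442
= 30.3715

30.3715


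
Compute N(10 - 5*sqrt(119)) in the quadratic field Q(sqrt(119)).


N(a + b*sqrt(d)) = a^2 - d*b^2
= (10)^2 - (119)*(-5)^2
= 100 - 2975
= -2875

-2875


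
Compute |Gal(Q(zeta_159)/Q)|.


|Gal(Q(zeta_159)/Q)| = phi(159)
= 104

104


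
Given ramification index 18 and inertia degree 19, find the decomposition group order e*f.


|D_P| = e * f
= 18 * 19
= 342

342


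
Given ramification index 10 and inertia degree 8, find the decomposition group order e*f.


|D_P| = e * f
= 10 * 8
= 80

80


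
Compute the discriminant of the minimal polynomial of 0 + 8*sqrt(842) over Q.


The element 0 + 8*sqrt(842) has minimal polynomial:
x^2 + 0*x - 53888
Discriminant = (0)^2 - 4*(-53888)
= 0 + 215552
= 215552

215552


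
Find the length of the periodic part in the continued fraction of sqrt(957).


Run the CF algorithm for sqrt(957).
a_0 = floor(sqrt(957)) = 30; set m_0=0, q_0=1.
Recurrence: m' = q*a - m,  q' = (d - m'^2)/q,  a' = floor((a_0 + m')/q').
  step 1: m=30, q=57, a=1
  step 2: m=27, q=4, a=14
  step 3: m=29, q=29, a=2
  step 4: m=29, q=4, a=14
  step 5: m=27, q=57, a=1
  step 6: m=30, q=1, a=60
a_6 = 2*a_0 = 60, so the period closes here.
sqrt(957) = [30; 1, 14, 2, 14, 1, 60]
Period length = 6

6


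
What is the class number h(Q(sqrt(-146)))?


K = Q(sqrt(-146)). d mod 4 = 2, so D = disc(K) = 4d = -584
h(K) equals the number of primitive reduced positive-definite forms (a, b, c) = a*x^2 + b*x*y + c*y^2 with b^2 - 4ac = D,
where reduced means |b| <= a <= c, with b >= 0 whenever |b| = a or a = c, and primitive means gcd(a, b, c) = 1.
Reduced forces 3a^2 <= |D| = 584, so 1 <= a <= 13; b must have the parity of D, and c = (b^2 - D)/(4a) must be an integer >= a.
Enumerate a = 1..13, b in [-a, a]:
  a=1: (1, 0, 146)  [1]
  a=2: (2, 0, 73)  [1]
  a=3: (3, -2, 49), (3, 2, 49)  [2]
  a=4: none
  a=5: (5, -4, 30), (5, 4, 30)  [2]
  a=6: (6, -4, 25), (6, 4, 25)  [2]
  a=7: (7, -2, 21), (7, 2, 21)  [2]
  a=8: none
  a=9: (9, -8, 18), (9, 8, 18)  [2]
  a=10: (10, -4, 15), (10, 4, 15)  [2]
  a=11..12: none
  a=13: (13, -12, 14), (13, 12, 14)  [2]
Total reduced forms: 1 + 1 + 2 + 2 + 2 + 2 + 2 + 2 + 2 = 16
h = 16

16


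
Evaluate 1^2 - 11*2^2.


x^2 - d*y^2
= 1^2 - 11*2^2
= 1 - 44
= -43

-43


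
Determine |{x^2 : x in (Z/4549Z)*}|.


For prime p, the number of non-zero quadratic residues is (p-1)/2.
= (4549-1)/2
= 2274

2274


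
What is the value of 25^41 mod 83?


p = 83 is prime and the exponent is (p-1)/2 = 41, so by Euler's criterion 25^41 = (25/83) = +1 or -1 mod 83.
Compute by square-and-multiply:
  41 = 32 + 8 + 1 (binary 101001)
  Repeated squaring mod 83: 25^1 = 25, 25^2 = 44, 25^4 = 27, 25^8 = 65, 25^16 = 75, 25^32 = 64
  25^41 = 25^32 * 25^8 * 25^1 = 64 * 65 * 25 mod 83
    64 * 65 = 4160 = 10 mod 83
    10 * 25 = 250 = 1 mod 83
  25^41 = 1 mod 83
Result 1: 25 is a quadratic residue mod 83.
25^41 mod 83 = 1

1


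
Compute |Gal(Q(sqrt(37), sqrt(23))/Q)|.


The 2 square roots of distinct primes are multiplicatively independent over Q,
so [K:Q] = 2^2 and Gal(K/Q) is isomorphic to (Z/2Z)^2.
|Gal| = 2^2 = 4

4


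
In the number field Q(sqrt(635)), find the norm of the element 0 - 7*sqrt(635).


N(a + b*sqrt(d)) = a^2 - d*b^2
= (0)^2 - (635)*(-7)^2
= 0 - 31115
= -31115

-31115


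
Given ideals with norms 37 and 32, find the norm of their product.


N(IJ) = N(I) * N(J)
= 37 * 32
= 1184

1184


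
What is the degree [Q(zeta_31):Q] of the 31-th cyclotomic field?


The degree equals Euler's totient phi(31).
31 = 31
phi(31) = 30

30


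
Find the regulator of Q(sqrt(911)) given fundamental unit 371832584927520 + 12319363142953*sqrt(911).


epsilon = 371832584927520 + 12319363142953*sqrt(911)
= 7.4367e+14
R = ln(7.4367e+14)
= 34.2426

34.2426


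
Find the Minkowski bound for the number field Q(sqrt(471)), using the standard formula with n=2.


d = 471, d mod 4 = 3, so disc(K) = 4d = 1884; |disc(K)| = 1884
Real quadratic field, so n = 2, s = r2 = 0, r1 = 2
M = (n!/n^n) * (4/pi)^s * sqrt(|disc(K)|) = (2!/2^2) * (4/pi)^0 * sqrt(1884)
= 0.5 * 1.000000 * 43.405069
= 21.7025

21.7025


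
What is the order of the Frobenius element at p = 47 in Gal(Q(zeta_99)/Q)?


The Frobenius at p in Gal(Q(zeta_n)/Q) = (Z/nZ)* is the class of p, so its order is ord_99(47), the smallest k >= 1 with 47^k = 1 mod 99.
n = 99 = 3^2 * 11, phi(99) = 60; the order divides phi(n).
Divisors of 60: 1, 2, 3, 4, 5, 6, 10, 12, 15, 20, 30, 60
Repeated squaring mod 99: 47^1 = 47, 47^2 = 31, 47^4 = 70, 47^8 = 49, 47^16 = 25, 47^32 = 31
Test divisors in increasing order:
  k=1: 47^1 = 47 mod 99
  k=2: 47^2 = 31 mod 99
  k=3: 47^3 = 31 * 47 = 71 mod 99
  k=4: 47^4 = 70 mod 99
  k=5: 47^5 = 70 * 47 = 23 mod 99
  k=6: 47^6 = 70 * 31 = 91 mod 99
  k=10: 47^10 = 49 * 31 = 34 mod 99
  k=12: 47^12 = 49 * 70 = 64 mod 99
  k=15: 47^15 = 49 * 70 * 31 * 47 = 89 mod 99
  k=20: 47^20 = 25 * 70 = 67 mod 99
  k=30: 47^30 = 25 * 49 * 70 * 31 = 1 mod 99  <- first divisor giving 1
Order = 30

30


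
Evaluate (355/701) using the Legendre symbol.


p = 701 is prime, so compute (355/701) with the reciprocity algorithm (Jacobi-symbol steps: pull out 2s via (2/n), flip via reciprocity, reduce):
  reciprocity: (355/701) -> +(701/355)
  reduce: (346/355)
  pull out 2: (2/355) = -1  (since 355 mod 8 = 3)
  reciprocity: (173/355) -> +(355/173)
  reduce: (9/173)
  reciprocity: (9/173) -> +(173/9)
  reduce: (2/9)
  pull out 2: (2/9) = +1  (since 9 mod 8 = 1)
  (1/9) = 1
Product of signs = -1
(355/701) = -1

-1


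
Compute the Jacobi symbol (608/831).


Compute (608/831) via quadratic reciprocity:
  pull out 2: (2/831) = +1  (since 831 mod 8 = 7)
  pull out 2: (2/831) = +1  (since 831 mod 8 = 7)
  pull out 2: (2/831) = +1  (since 831 mod 8 = 7)
  pull out 2: (2/831) = +1  (since 831 mod 8 = 7)
  pull out 2: (2/831) = +1  (since 831 mod 8 = 7)
  reciprocity: (19/831) -> -(831/19)
  reduce: (14/19)
  pull out 2: (2/19) = -1  (since 19 mod 8 = 3)
  reciprocity: (7/19) -> -(19/7)
  reduce: (5/7)
  reciprocity: (5/7) -> +(7/5)
  reduce: (2/5)
  pull out 2: (2/5) = -1  (since 5 mod 8 = 5)
  (1/5) = 1
Product of signs = 1

1


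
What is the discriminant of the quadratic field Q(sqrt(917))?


For K = Q(sqrt(d)) with d squarefree: disc(K) = d if d = 1 mod 4, and disc(K) = 4d if d = 2 or 3 mod 4.
Here d = 917, and d mod 4 = 1.
d = 1 mod 4 (O_K = Z[(1+sqrt(d))/2]), so disc(K) = d = 917

917


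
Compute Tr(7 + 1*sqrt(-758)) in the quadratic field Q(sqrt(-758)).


Tr(a + b*sqrt(d)) = (a + b*sqrt(d)) + (a - b*sqrt(d)) = 2a
= 2 * (7)
= 14

14


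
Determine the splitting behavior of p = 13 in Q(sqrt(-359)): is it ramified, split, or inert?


K = Q(sqrt(-359)). Since d mod 4 = 1, disc(K) = -359.
Check p | disc: -359 mod 13 = 5.
p does not divide disc. Compute Legendre symbol (d/p):
5^((13-1)/2) mod 13 = -1
(d/p) = -1, so p is inert: (p) stays prime with e=1, f=2, g=1.
Therefore p is inert.

inert


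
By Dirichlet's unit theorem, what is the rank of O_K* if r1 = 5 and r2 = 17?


By Dirichlet's unit theorem:
rank = r1 + r2 - 1
= 5 + 17 - 1
= 21

21


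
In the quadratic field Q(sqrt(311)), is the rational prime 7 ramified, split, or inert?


K = Q(sqrt(311)). Since d mod 4 = 3, disc(K) = 1244.
Check p | disc: 1244 mod 7 = 5.
p does not divide disc. Compute Legendre symbol (d/p):
3^((7-1)/2) mod 7 = -1
(d/p) = -1, so p is inert: (p) stays prime with e=1, f=2, g=1.
Therefore p is inert.

inert


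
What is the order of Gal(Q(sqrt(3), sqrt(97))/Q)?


The 2 square roots of distinct primes are multiplicatively independent over Q,
so [K:Q] = 2^2 and Gal(K/Q) is isomorphic to (Z/2Z)^2.
|Gal| = 2^2 = 4

4


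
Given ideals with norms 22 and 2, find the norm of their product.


N(IJ) = N(I) * N(J)
= 22 * 2
= 44

44


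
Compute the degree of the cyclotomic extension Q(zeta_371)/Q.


The degree equals Euler's totient phi(371).
371 = 7 * 53
phi(371) = 312

312


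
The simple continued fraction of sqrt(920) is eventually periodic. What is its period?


Run the CF algorithm for sqrt(920).
a_0 = floor(sqrt(920)) = 30; set m_0=0, q_0=1.
Recurrence: m' = q*a - m,  q' = (d - m'^2)/q,  a' = floor((a_0 + m')/q').
  step 1: m=30, q=20, a=3
  step 2: m=30, q=1, a=60
a_2 = 2*a_0 = 60, so the period closes here.
sqrt(920) = [30; 3, 60]
Period length = 2

2


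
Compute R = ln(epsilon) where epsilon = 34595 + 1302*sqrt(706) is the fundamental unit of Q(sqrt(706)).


epsilon = 34595 + 1302*sqrt(706)
= 69190.0000
R = ln(69190.0000)
= 11.1446

11.1446


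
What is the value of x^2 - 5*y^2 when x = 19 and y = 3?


x^2 - d*y^2
= 19^2 - 5*3^2
= 361 - 45
= 316

316


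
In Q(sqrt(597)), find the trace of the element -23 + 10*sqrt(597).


Tr(a + b*sqrt(d)) = (a + b*sqrt(d)) + (a - b*sqrt(d)) = 2a
= 2 * (-23)
= -46

-46


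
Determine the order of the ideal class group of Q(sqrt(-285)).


K = Q(sqrt(-285)). d mod 4 = 3, so D = disc(K) = 4d = -1140
h(K) equals the number of primitive reduced positive-definite forms (a, b, c) = a*x^2 + b*x*y + c*y^2 with b^2 - 4ac = D,
where reduced means |b| <= a <= c, with b >= 0 whenever |b| = a or a = c, and primitive means gcd(a, b, c) = 1.
Reduced forces 3a^2 <= |D| = 1140, so 1 <= a <= 19; b must have the parity of D, and c = (b^2 - D)/(4a) must be an integer >= a.
Enumerate a = 1..19, b in [-a, a]:
  a=1: (1, 0, 285)  [1]
  a=2: (2, 2, 143)  [1]
  a=3: (3, 0, 95)  [1]
  a=4: none
  a=5: (5, 0, 57)  [1]
  a=6: (6, 6, 49)  [1]
  a=7: (7, -6, 42), (7, 6, 42)  [2]
  a=8..9: none
  a=10: (10, 10, 31)  [1]
  a=11: (11, -2, 26), (11, 2, 26)  [2]
  a=12: none
  a=13: (13, -2, 22), (13, 2, 22)  [2]
  a=14: (14, -6, 21), (14, 6, 21)  [2]
  a=15: (15, 0, 19)  [1]
  a=16: none
  a=17: (17, 4, 17)  [1]
  a=18..19: none
Total reduced forms: 1 + 1 + 1 + 1 + 1 + 2 + 1 + 2 + 2 + 2 + 1 + 1 = 16
h = 16

16


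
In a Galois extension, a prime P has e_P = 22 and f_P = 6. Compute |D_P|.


|D_P| = e * f
= 22 * 6
= 132

132


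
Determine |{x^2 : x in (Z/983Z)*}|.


For prime p, the number of non-zero quadratic residues is (p-1)/2.
= (983-1)/2
= 491

491


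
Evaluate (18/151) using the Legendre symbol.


p = 151 is prime, so compute (18/151) with the reciprocity algorithm (Jacobi-symbol steps: pull out 2s via (2/n), flip via reciprocity, reduce):
  pull out 2: (2/151) = +1  (since 151 mod 8 = 7)
  reciprocity: (9/151) -> +(151/9)
  reduce: (7/9)
  reciprocity: (7/9) -> +(9/7)
  reduce: (2/7)
  pull out 2: (2/7) = +1  (since 7 mod 8 = 7)
  (1/7) = 1
Product of signs = 1
(18/151) = 1

1


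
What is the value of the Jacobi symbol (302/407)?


Compute (302/407) via quadratic reciprocity:
  pull out 2: (2/407) = +1  (since 407 mod 8 = 7)
  reciprocity: (151/407) -> -(407/151)
  reduce: (105/151)
  reciprocity: (105/151) -> +(151/105)
  reduce: (46/105)
  pull out 2: (2/105) = +1  (since 105 mod 8 = 1)
  reciprocity: (23/105) -> +(105/23)
  reduce: (13/23)
  reciprocity: (13/23) -> +(23/13)
  reduce: (10/13)
  pull out 2: (2/13) = -1  (since 13 mod 8 = 5)
  reciprocity: (5/13) -> +(13/5)
  reduce: (3/5)
  reciprocity: (3/5) -> +(5/3)
  reduce: (2/3)
  pull out 2: (2/3) = -1  (since 3 mod 8 = 3)
  (1/3) = 1
Product of signs = -1

-1


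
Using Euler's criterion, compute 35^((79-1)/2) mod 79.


p = 79 is prime and the exponent is (p-1)/2 = 39, so by Euler's criterion 35^39 = (35/79) = +1 or -1 mod 79.
Compute by square-and-multiply:
  39 = 32 + 4 + 2 + 1 (binary 100111)
  Repeated squaring mod 79: 35^1 = 35, 35^2 = 40, 35^4 = 20, 35^8 = 5, 35^16 = 25, 35^32 = 72
  35^39 = 35^32 * 35^4 * 35^2 * 35^1 = 72 * 20 * 40 * 35 mod 79
    72 * 20 = 1440 = 18 mod 79
    18 * 40 = 720 = 9 mod 79
    9 * 35 = 315 = 78 mod 79
  35^39 = 78 mod 79
Result 78 = p - 1 = -1 mod 79: 35 is a quadratic non-residue mod 79. As a residue in [0, p-1] the value is 78.
35^39 mod 79 = 78

78


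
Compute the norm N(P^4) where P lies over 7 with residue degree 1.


N(P^a) = p^(a*f)
= 7^(4*1)
= 7^4
= 2401

2401


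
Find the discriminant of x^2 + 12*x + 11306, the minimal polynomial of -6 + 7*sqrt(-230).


The element -6 + 7*sqrt(-230) has minimal polynomial:
x^2 + 12*x + 11306
Discriminant = (12)^2 - 4*(11306)
= 144 - 45224
= -45080

-45080


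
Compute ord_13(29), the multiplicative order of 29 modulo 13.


We want ord_13(29), the smallest k >= 1 with 29^k = 1 mod 13.
n = 13 = 13, phi(13) = 12; the order divides phi(n).
Divisors of 12: 1, 2, 3, 4, 6, 12
Repeated squaring mod 13: 29^1 = 3, 29^2 = 9, 29^4 = 3, 29^8 = 9
Test divisors in increasing order:
  k=1: 29^1 = 3 mod 13
  k=2: 29^2 = 9 mod 13
  k=3: 29^3 = 9 * 3 = 1 mod 13  <- first divisor giving 1
Order = 3

3


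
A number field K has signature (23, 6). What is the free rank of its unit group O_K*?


By Dirichlet's unit theorem:
rank = r1 + r2 - 1
= 23 + 6 - 1
= 28

28


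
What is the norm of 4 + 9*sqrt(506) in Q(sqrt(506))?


N(a + b*sqrt(d)) = a^2 - d*b^2
= (4)^2 - (506)*(9)^2
= 16 - 40986
= -40970

-40970


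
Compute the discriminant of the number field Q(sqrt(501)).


For K = Q(sqrt(d)) with d squarefree: disc(K) = d if d = 1 mod 4, and disc(K) = 4d if d = 2 or 3 mod 4.
Here d = 501, and d mod 4 = 1.
d = 1 mod 4 (O_K = Z[(1+sqrt(d))/2]), so disc(K) = d = 501

501


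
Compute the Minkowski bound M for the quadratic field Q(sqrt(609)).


d = 609, d mod 4 = 1, so disc(K) = d = 609; |disc(K)| = 609
Real quadratic field, so n = 2, s = r2 = 0, r1 = 2
M = (n!/n^n) * (4/pi)^s * sqrt(|disc(K)|) = (2!/2^2) * (4/pi)^0 * sqrt(609)
= 0.5 * 1.000000 * 24.677925
= 12.3390

12.3390


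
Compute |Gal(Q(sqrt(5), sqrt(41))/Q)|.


The 2 square roots of distinct primes are multiplicatively independent over Q,
so [K:Q] = 2^2 and Gal(K/Q) is isomorphic to (Z/2Z)^2.
|Gal| = 2^2 = 4

4


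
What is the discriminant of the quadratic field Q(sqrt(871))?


For K = Q(sqrt(d)) with d squarefree: disc(K) = d if d = 1 mod 4, and disc(K) = 4d if d = 2 or 3 mod 4.
Here d = 871, and d mod 4 = 3.
d = 3 mod 4, not 1 (O_K = Z[sqrt(d)]), so disc(K) = 4d = 4 * (871) = 3484

3484


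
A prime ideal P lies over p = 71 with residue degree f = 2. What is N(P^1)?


N(P^a) = p^(a*f)
= 71^(1*2)
= 71^2
= 5041

5041


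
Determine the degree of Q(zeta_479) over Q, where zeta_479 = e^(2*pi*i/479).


The degree equals Euler's totient phi(479).
479 = 479
phi(479) = 478

478


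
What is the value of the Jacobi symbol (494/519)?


Compute (494/519) via quadratic reciprocity:
  pull out 2: (2/519) = +1  (since 519 mod 8 = 7)
  reciprocity: (247/519) -> -(519/247)
  reduce: (25/247)
  reciprocity: (25/247) -> +(247/25)
  reduce: (22/25)
  pull out 2: (2/25) = +1  (since 25 mod 8 = 1)
  reciprocity: (11/25) -> +(25/11)
  reduce: (3/11)
  reciprocity: (3/11) -> -(11/3)
  reduce: (2/3)
  pull out 2: (2/3) = -1  (since 3 mod 8 = 3)
  (1/3) = 1
Product of signs = -1

-1


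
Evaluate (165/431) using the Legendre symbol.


p = 431 is prime, so compute (165/431) with the reciprocity algorithm (Jacobi-symbol steps: pull out 2s via (2/n), flip via reciprocity, reduce):
  reciprocity: (165/431) -> +(431/165)
  reduce: (101/165)
  reciprocity: (101/165) -> +(165/101)
  reduce: (64/101)
  pull out 2: (2/101) = -1  (since 101 mod 8 = 5)
  pull out 2: (2/101) = -1  (since 101 mod 8 = 5)
  pull out 2: (2/101) = -1  (since 101 mod 8 = 5)
  pull out 2: (2/101) = -1  (since 101 mod 8 = 5)
  pull out 2: (2/101) = -1  (since 101 mod 8 = 5)
  pull out 2: (2/101) = -1  (since 101 mod 8 = 5)
  (1/101) = 1
Product of signs = 1
(165/431) = 1

1


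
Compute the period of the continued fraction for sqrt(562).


Run the CF algorithm for sqrt(562).
a_0 = floor(sqrt(562)) = 23; set m_0=0, q_0=1.
Recurrence: m' = q*a - m,  q' = (d - m'^2)/q,  a' = floor((a_0 + m')/q').
  step 1: m=23, q=33, a=1
  step 2: m=10, q=14, a=2
  step 3: m=18, q=17, a=2
  step 4: m=16, q=18, a=2
  step 5: m=20, q=9, a=4
  step 6: m=16, q=34, a=1
  step 7: m=18, q=7, a=5
  step 8: m=17, q=39, a=1
  step 9: m=22, q=2, a=22
  step 10: m=22, q=39, a=1
  step 11: m=17, q=7, a=5
  step 12: m=18, q=34, a=1
  step 13: m=16, q=9, a=4
  step 14: m=20, q=18, a=2
  step 15: m=16, q=17, a=2
  step 16: m=18, q=14, a=2
  step 17: m=10, q=33, a=1
  step 18: m=23, q=1, a=46
a_18 = 2*a_0 = 46, so the period closes here.
sqrt(562) = [23; 1, 2, 2, 2, 4, 1, 5, 1, 22, 1, 5, 1, 4, 2, 2, 2, 1, 46]
Period length = 18

18


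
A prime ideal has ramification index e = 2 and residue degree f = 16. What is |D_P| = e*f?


|D_P| = e * f
= 2 * 16
= 32

32


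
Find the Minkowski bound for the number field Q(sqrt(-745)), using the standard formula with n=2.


d = -745, d mod 4 = 3, so disc(K) = 4d = -2980; |disc(K)| = 2980
Imaginary quadratic field, so n = 2, s = r2 = 1, r1 = 0
M = (n!/n^n) * (4/pi)^s * sqrt(|disc(K)|) = (2!/2^2) * (4/pi)^1 * sqrt(2980)
= 0.5 * 1.273240 * 54.589376
= 34.7527

34.7527


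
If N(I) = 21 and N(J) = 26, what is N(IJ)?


N(IJ) = N(I) * N(J)
= 21 * 26
= 546

546


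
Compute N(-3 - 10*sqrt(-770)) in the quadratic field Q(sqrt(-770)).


N(a + b*sqrt(d)) = a^2 - d*b^2
= (-3)^2 - (-770)*(-10)^2
= 9 + 77000
= 77009

77009


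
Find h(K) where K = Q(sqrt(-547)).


K = Q(sqrt(-547)). d mod 4 = 1, so D = disc(K) = d = -547
h(K) equals the number of primitive reduced positive-definite forms (a, b, c) = a*x^2 + b*x*y + c*y^2 with b^2 - 4ac = D,
where reduced means |b| <= a <= c, with b >= 0 whenever |b| = a or a = c, and primitive means gcd(a, b, c) = 1.
Reduced forces 3a^2 <= |D| = 547, so 1 <= a <= 13; b must have the parity of D, and c = (b^2 - D)/(4a) must be an integer >= a.
Enumerate a = 1..13, b in [-a, a]:
  a=1: (1, 1, 137)  [1]
  a=2..10: none
  a=11: (11, -5, 13), (11, 5, 13)  [2]
  a=12..13: none
Total reduced forms: 1 + 2 = 3
h = 3

3


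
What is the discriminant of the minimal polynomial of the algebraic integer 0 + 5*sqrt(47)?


The element 0 + 5*sqrt(47) has minimal polynomial:
x^2 + 0*x - 1175
Discriminant = (0)^2 - 4*(-1175)
= 0 + 4700
= 4700

4700


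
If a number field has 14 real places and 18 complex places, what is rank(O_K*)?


By Dirichlet's unit theorem:
rank = r1 + r2 - 1
= 14 + 18 - 1
= 31

31


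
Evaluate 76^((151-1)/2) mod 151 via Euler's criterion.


p = 151 is prime and the exponent is (p-1)/2 = 75, so by Euler's criterion 76^75 = (76/151) = +1 or -1 mod 151.
Compute by square-and-multiply:
  75 = 64 + 8 + 2 + 1 (binary 1001011)
  Repeated squaring mod 151: 76^1 = 76, 76^2 = 38, 76^4 = 85, 76^8 = 128, 76^16 = 76, 76^32 = 38, 76^64 = 85
  76^75 = 76^64 * 76^8 * 76^2 * 76^1 = 85 * 128 * 38 * 76 mod 151
    85 * 128 = 10880 = 8 mod 151
    8 * 38 = 304 = 2 mod 151
    2 * 76 = 152 = 1 mod 151
  76^75 = 1 mod 151
Result 1: 76 is a quadratic residue mod 151.
76^75 mod 151 = 1

1


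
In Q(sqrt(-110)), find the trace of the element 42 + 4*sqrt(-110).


Tr(a + b*sqrt(d)) = (a + b*sqrt(d)) + (a - b*sqrt(d)) = 2a
= 2 * (42)
= 84

84


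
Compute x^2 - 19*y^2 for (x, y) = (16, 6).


x^2 - d*y^2
= 16^2 - 19*6^2
= 256 - 684
= -428

-428


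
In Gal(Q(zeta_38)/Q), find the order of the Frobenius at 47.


The Frobenius at p in Gal(Q(zeta_n)/Q) = (Z/nZ)* is the class of p, so its order is ord_38(47), the smallest k >= 1 with 47^k = 1 mod 38.
n = 38 = 2 * 19, phi(38) = 18; the order divides phi(n).
Divisors of 18: 1, 2, 3, 6, 9, 18
Repeated squaring mod 38: 47^1 = 9, 47^2 = 5, 47^4 = 25, 47^8 = 17, 47^16 = 23
Test divisors in increasing order:
  k=1: 47^1 = 9 mod 38
  k=2: 47^2 = 5 mod 38
  k=3: 47^3 = 5 * 9 = 7 mod 38
  k=6: 47^6 = 25 * 5 = 11 mod 38
  k=9: 47^9 = 17 * 9 = 1 mod 38  <- first divisor giving 1
Order = 9

9


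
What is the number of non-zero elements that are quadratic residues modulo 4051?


For prime p, the number of non-zero quadratic residues is (p-1)/2.
= (4051-1)/2
= 2025

2025


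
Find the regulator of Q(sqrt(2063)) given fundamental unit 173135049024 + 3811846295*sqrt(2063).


epsilon = 173135049024 + 3811846295*sqrt(2063)
= 3.4627e+11
R = ln(3.4627e+11)
= 26.5705

26.5705


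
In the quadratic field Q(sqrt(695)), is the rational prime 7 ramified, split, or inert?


K = Q(sqrt(695)). Since d mod 4 = 3, disc(K) = 2780.
Check p | disc: 2780 mod 7 = 1.
p does not divide disc. Compute Legendre symbol (d/p):
2^((7-1)/2) mod 7 = 1
(d/p) = 1, so p splits: (p) = P*P' with e=1, f=1, g=2.
Therefore p is split.

split


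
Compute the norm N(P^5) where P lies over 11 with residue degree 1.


N(P^a) = p^(a*f)
= 11^(5*1)
= 11^5
= 161051

161051


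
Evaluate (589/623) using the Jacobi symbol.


Compute (589/623) via quadratic reciprocity:
  reciprocity: (589/623) -> +(623/589)
  reduce: (34/589)
  pull out 2: (2/589) = -1  (since 589 mod 8 = 5)
  reciprocity: (17/589) -> +(589/17)
  reduce: (11/17)
  reciprocity: (11/17) -> +(17/11)
  reduce: (6/11)
  pull out 2: (2/11) = -1  (since 11 mod 8 = 3)
  reciprocity: (3/11) -> -(11/3)
  reduce: (2/3)
  pull out 2: (2/3) = -1  (since 3 mod 8 = 3)
  (1/3) = 1
Product of signs = 1

1


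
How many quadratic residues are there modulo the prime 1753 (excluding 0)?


For prime p, the number of non-zero quadratic residues is (p-1)/2.
= (1753-1)/2
= 876

876


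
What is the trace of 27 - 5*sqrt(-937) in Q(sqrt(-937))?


Tr(a + b*sqrt(d)) = (a + b*sqrt(d)) + (a - b*sqrt(d)) = 2a
= 2 * (27)
= 54

54


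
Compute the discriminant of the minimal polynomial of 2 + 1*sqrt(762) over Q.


The element 2 + 1*sqrt(762) has minimal polynomial:
x^2 - 4*x - 758
Discriminant = (-4)^2 - 4*(-758)
= 16 + 3032
= 3048

3048


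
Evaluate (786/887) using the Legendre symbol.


p = 887 is prime, so compute (786/887) with the reciprocity algorithm (Jacobi-symbol steps: pull out 2s via (2/n), flip via reciprocity, reduce):
  pull out 2: (2/887) = +1  (since 887 mod 8 = 7)
  reciprocity: (393/887) -> +(887/393)
  reduce: (101/393)
  reciprocity: (101/393) -> +(393/101)
  reduce: (90/101)
  pull out 2: (2/101) = -1  (since 101 mod 8 = 5)
  reciprocity: (45/101) -> +(101/45)
  reduce: (11/45)
  reciprocity: (11/45) -> +(45/11)
  reduce: (1/11)
  (1/11) = 1
Product of signs = -1
(786/887) = -1

-1


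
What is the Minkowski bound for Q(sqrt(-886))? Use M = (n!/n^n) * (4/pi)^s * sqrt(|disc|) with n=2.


d = -886, d mod 4 = 2, so disc(K) = 4d = -3544; |disc(K)| = 3544
Imaginary quadratic field, so n = 2, s = r2 = 1, r1 = 0
M = (n!/n^n) * (4/pi)^s * sqrt(|disc(K)|) = (2!/2^2) * (4/pi)^1 * sqrt(3544)
= 0.5 * 1.273240 * 59.531504
= 37.8989

37.8989


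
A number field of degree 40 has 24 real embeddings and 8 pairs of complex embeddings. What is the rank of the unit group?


By Dirichlet's unit theorem:
rank = r1 + r2 - 1
= 24 + 8 - 1
= 31

31


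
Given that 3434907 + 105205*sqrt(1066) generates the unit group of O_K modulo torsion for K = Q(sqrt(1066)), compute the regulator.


epsilon = 3434907 + 105205*sqrt(1066)
= 6.8698e+06
R = ln(6.8698e+06)
= 15.7426

15.7426


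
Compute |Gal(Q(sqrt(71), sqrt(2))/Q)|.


The 2 square roots of distinct primes are multiplicatively independent over Q,
so [K:Q] = 2^2 and Gal(K/Q) is isomorphic to (Z/2Z)^2.
|Gal| = 2^2 = 4

4


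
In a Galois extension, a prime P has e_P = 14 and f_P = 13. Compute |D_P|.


|D_P| = e * f
= 14 * 13
= 182

182


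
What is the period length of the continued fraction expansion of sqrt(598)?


Run the CF algorithm for sqrt(598).
a_0 = floor(sqrt(598)) = 24; set m_0=0, q_0=1.
Recurrence: m' = q*a - m,  q' = (d - m'^2)/q,  a' = floor((a_0 + m')/q').
  step 1: m=24, q=22, a=2
  step 2: m=20, q=9, a=4
  step 3: m=16, q=38, a=1
  step 4: m=22, q=3, a=15
  step 5: m=23, q=23, a=2
  step 6: m=23, q=3, a=15
  step 7: m=22, q=38, a=1
  step 8: m=16, q=9, a=4
  step 9: m=20, q=22, a=2
  step 10: m=24, q=1, a=48
a_10 = 2*a_0 = 48, so the period closes here.
sqrt(598) = [24; 2, 4, 1, 15, 2, 15, 1, 4, 2, 48]
Period length = 10

10


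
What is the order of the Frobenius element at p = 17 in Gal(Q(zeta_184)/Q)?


The Frobenius at p in Gal(Q(zeta_n)/Q) = (Z/nZ)* is the class of p, so its order is ord_184(17), the smallest k >= 1 with 17^k = 1 mod 184.
n = 184 = 2^3 * 23, phi(184) = 88; the order divides phi(n).
Divisors of 88: 1, 2, 4, 8, 11, 22, 44, 88
Repeated squaring mod 184: 17^1 = 17, 17^2 = 105, 17^4 = 169, 17^8 = 41, 17^16 = 25, 17^32 = 73, 17^64 = 177
Test divisors in increasing order:
  k=1: 17^1 = 17 mod 184
  k=2: 17^2 = 105 mod 184
  k=4: 17^4 = 169 mod 184
  k=8: 17^8 = 41 mod 184
  k=11: 17^11 = 41 * 105 * 17 = 137 mod 184
  k=22: 17^22 = 25 * 169 * 105 = 1 mod 184  <- first divisor giving 1
Order = 22

22


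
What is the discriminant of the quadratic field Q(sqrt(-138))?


For K = Q(sqrt(d)) with d squarefree: disc(K) = d if d = 1 mod 4, and disc(K) = 4d if d = 2 or 3 mod 4.
Here d = -138, and d mod 4 = 2.
d = 2 mod 4, not 1 (O_K = Z[sqrt(d)]), so disc(K) = 4d = 4 * (-138) = -552

-552


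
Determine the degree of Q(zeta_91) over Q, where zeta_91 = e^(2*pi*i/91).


The degree equals Euler's totient phi(91).
91 = 7 * 13
phi(91) = 72

72


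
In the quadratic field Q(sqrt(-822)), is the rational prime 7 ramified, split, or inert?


K = Q(sqrt(-822)). Since d mod 4 = 2, disc(K) = -3288.
Check p | disc: -3288 mod 7 = 2.
p does not divide disc. Compute Legendre symbol (d/p):
4^((7-1)/2) mod 7 = 1
(d/p) = 1, so p splits: (p) = P*P' with e=1, f=1, g=2.
Therefore p is split.

split


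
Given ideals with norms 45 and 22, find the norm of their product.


N(IJ) = N(I) * N(J)
= 45 * 22
= 990

990


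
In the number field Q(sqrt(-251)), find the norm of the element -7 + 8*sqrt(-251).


N(a + b*sqrt(d)) = a^2 - d*b^2
= (-7)^2 - (-251)*(8)^2
= 49 + 16064
= 16113

16113


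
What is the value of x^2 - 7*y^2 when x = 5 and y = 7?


x^2 - d*y^2
= 5^2 - 7*7^2
= 25 - 343
= -318

-318


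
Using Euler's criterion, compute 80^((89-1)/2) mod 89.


p = 89 is prime and the exponent is (p-1)/2 = 44, so by Euler's criterion 80^44 = (80/89) = +1 or -1 mod 89.
Compute by square-and-multiply:
  44 = 32 + 8 + 4 (binary 101100)
  Repeated squaring mod 89: 80^1 = 80, 80^2 = 81, 80^4 = 64, 80^8 = 2, 80^16 = 4, 80^32 = 16
  80^44 = 80^32 * 80^8 * 80^4 = 16 * 2 * 64 mod 89
    16 * 2 = 32 = 32 mod 89
    32 * 64 = 2048 = 1 mod 89
  80^44 = 1 mod 89
Result 1: 80 is a quadratic residue mod 89.
80^44 mod 89 = 1

1


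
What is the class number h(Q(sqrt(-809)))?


K = Q(sqrt(-809)). d mod 4 = 3, so D = disc(K) = 4d = -3236
h(K) equals the number of primitive reduced positive-definite forms (a, b, c) = a*x^2 + b*x*y + c*y^2 with b^2 - 4ac = D,
where reduced means |b| <= a <= c, with b >= 0 whenever |b| = a or a = c, and primitive means gcd(a, b, c) = 1.
Reduced forces 3a^2 <= |D| = 3236, so 1 <= a <= 32; b must have the parity of D, and c = (b^2 - D)/(4a) must be an integer >= a.
Enumerate a = 1..32, b in [-a, a]:
  a=1: (1, 0, 809)  [1]
  a=2: (2, 2, 405)  [1]
  a=3: (3, -2, 270), (3, 2, 270)  [2]
  a=4: none
  a=5: (5, -2, 162), (5, 2, 162)  [2]
  a=6: (6, -2, 135), (6, 2, 135)  [2]
  a=7..8: none
  a=9: (9, -2, 90), (9, 2, 90)  [2]
  a=10: (10, -2, 81), (10, 2, 81)  [2]
  a=11: (11, -8, 75), (11, 8, 75)  [2]
  a=12: none
  a=13: (13, -12, 65), (13, 12, 65)  [2]
  a=14: none
  a=15: (15, -8, 55), (15, -2, 54), (15, 2, 54), (15, 8, 55)  [4]
  a=16..17: none
  a=18: (18, -2, 45), (18, 2, 45)  [2]
  a=19..21: none
  a=22: (22, -14, 39), (22, 14, 39)  [2]
  a=23..24: none
  a=25: (25, -8, 33), (25, 8, 33)  [2]
  a=26: (26, -14, 33), (26, 14, 33)  [2]
  a=27: (27, -2, 30), (27, 2, 30)  [2]
  a=28..29: none
  a=30: (30, -22, 31), (30, 22, 31)  [2]
  a=31..32: none
Total reduced forms: 1 + 1 + 2 + 2 + 2 + 2 + 2 + 2 + 2 + 4 + 2 + 2 + 2 + 2 + 2 + 2 = 32
h = 32

32


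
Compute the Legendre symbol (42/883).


p = 883 is prime, so compute (42/883) with the reciprocity algorithm (Jacobi-symbol steps: pull out 2s via (2/n), flip via reciprocity, reduce):
  pull out 2: (2/883) = -1  (since 883 mod 8 = 3)
  reciprocity: (21/883) -> +(883/21)
  reduce: (1/21)
  (1/21) = 1
Product of signs = -1
(42/883) = -1

-1


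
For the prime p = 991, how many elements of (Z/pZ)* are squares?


For prime p, the number of non-zero quadratic residues is (p-1)/2.
= (991-1)/2
= 495

495


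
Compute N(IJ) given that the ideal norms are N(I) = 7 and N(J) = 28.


N(IJ) = N(I) * N(J)
= 7 * 28
= 196

196


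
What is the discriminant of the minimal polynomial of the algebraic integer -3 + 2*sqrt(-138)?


The element -3 + 2*sqrt(-138) has minimal polynomial:
x^2 + 6*x + 561
Discriminant = (6)^2 - 4*(561)
= 36 - 2244
= -2208

-2208


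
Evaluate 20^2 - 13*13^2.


x^2 - d*y^2
= 20^2 - 13*13^2
= 400 - 2197
= -1797

-1797


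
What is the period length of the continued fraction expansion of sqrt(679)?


Run the CF algorithm for sqrt(679).
a_0 = floor(sqrt(679)) = 26; set m_0=0, q_0=1.
Recurrence: m' = q*a - m,  q' = (d - m'^2)/q,  a' = floor((a_0 + m')/q').
  step 1: m=26, q=3, a=17
  step 2: m=25, q=18, a=2
  step 3: m=11, q=31, a=1
  step 4: m=20, q=9, a=5
  step 5: m=25, q=6, a=8
  step 6: m=23, q=25, a=1
  step 7: m=2, q=27, a=1
  step 8: m=25, q=2, a=25
  step 9: m=25, q=27, a=1
  step 10: m=2, q=25, a=1
  step 11: m=23, q=6, a=8
  step 12: m=25, q=9, a=5
  step 13: m=20, q=31, a=1
  step 14: m=11, q=18, a=2
  step 15: m=25, q=3, a=17
  step 16: m=26, q=1, a=52
a_16 = 2*a_0 = 52, so the period closes here.
sqrt(679) = [26; 17, 2, 1, 5, 8, 1, 1, 25, 1, 1, 8, 5, 1, 2, 17, 52]
Period length = 16

16


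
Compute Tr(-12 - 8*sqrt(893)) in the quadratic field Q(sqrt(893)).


Tr(a + b*sqrt(d)) = (a + b*sqrt(d)) + (a - b*sqrt(d)) = 2a
= 2 * (-12)
= -24

-24


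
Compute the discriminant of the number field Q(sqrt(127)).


For K = Q(sqrt(d)) with d squarefree: disc(K) = d if d = 1 mod 4, and disc(K) = 4d if d = 2 or 3 mod 4.
Here d = 127, and d mod 4 = 3.
d = 3 mod 4, not 1 (O_K = Z[sqrt(d)]), so disc(K) = 4d = 4 * (127) = 508

508


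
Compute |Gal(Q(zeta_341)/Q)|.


|Gal(Q(zeta_341)/Q)| = phi(341)
= 300

300
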